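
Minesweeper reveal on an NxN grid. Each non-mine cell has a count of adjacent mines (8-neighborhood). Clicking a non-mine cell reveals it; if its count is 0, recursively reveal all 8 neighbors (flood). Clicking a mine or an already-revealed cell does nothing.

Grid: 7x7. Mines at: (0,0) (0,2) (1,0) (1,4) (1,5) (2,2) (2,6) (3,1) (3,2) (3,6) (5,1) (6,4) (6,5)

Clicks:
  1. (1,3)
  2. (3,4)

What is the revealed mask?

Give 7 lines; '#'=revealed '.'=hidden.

Answer: .......
...#...
...###.
...###.
...###.
...###.
.......

Derivation:
Click 1 (1,3) count=3: revealed 1 new [(1,3)] -> total=1
Click 2 (3,4) count=0: revealed 12 new [(2,3) (2,4) (2,5) (3,3) (3,4) (3,5) (4,3) (4,4) (4,5) (5,3) (5,4) (5,5)] -> total=13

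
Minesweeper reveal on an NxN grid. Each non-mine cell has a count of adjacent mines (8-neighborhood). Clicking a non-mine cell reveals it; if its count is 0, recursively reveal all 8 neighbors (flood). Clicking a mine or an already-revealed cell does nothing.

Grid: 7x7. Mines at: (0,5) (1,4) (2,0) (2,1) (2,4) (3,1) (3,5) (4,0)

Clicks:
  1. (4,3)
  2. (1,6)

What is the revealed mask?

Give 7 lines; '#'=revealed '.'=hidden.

Answer: .......
......#
.......
..###..
.######
#######
#######

Derivation:
Click 1 (4,3) count=0: revealed 23 new [(3,2) (3,3) (3,4) (4,1) (4,2) (4,3) (4,4) (4,5) (4,6) (5,0) (5,1) (5,2) (5,3) (5,4) (5,5) (5,6) (6,0) (6,1) (6,2) (6,3) (6,4) (6,5) (6,6)] -> total=23
Click 2 (1,6) count=1: revealed 1 new [(1,6)] -> total=24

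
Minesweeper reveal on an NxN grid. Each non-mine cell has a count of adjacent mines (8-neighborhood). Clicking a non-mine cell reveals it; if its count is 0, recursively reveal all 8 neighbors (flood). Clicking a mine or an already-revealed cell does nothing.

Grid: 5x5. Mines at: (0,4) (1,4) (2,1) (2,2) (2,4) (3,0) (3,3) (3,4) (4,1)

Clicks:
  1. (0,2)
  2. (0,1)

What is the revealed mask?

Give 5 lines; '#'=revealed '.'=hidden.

Click 1 (0,2) count=0: revealed 8 new [(0,0) (0,1) (0,2) (0,3) (1,0) (1,1) (1,2) (1,3)] -> total=8
Click 2 (0,1) count=0: revealed 0 new [(none)] -> total=8

Answer: ####.
####.
.....
.....
.....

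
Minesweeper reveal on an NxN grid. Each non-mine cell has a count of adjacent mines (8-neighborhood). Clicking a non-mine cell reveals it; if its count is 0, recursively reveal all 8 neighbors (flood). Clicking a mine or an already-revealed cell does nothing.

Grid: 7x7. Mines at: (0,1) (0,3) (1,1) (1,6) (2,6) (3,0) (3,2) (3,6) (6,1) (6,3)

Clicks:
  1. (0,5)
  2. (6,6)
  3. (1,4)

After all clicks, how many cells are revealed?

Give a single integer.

Click 1 (0,5) count=1: revealed 1 new [(0,5)] -> total=1
Click 2 (6,6) count=0: revealed 20 new [(1,3) (1,4) (1,5) (2,3) (2,4) (2,5) (3,3) (3,4) (3,5) (4,3) (4,4) (4,5) (4,6) (5,3) (5,4) (5,5) (5,6) (6,4) (6,5) (6,6)] -> total=21
Click 3 (1,4) count=1: revealed 0 new [(none)] -> total=21

Answer: 21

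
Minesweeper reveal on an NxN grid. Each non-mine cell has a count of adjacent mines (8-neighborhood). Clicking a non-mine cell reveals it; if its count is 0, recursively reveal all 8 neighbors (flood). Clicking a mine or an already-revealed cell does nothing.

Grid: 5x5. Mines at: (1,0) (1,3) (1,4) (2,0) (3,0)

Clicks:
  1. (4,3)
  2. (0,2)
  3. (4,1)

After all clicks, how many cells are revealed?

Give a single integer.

Click 1 (4,3) count=0: revealed 12 new [(2,1) (2,2) (2,3) (2,4) (3,1) (3,2) (3,3) (3,4) (4,1) (4,2) (4,3) (4,4)] -> total=12
Click 2 (0,2) count=1: revealed 1 new [(0,2)] -> total=13
Click 3 (4,1) count=1: revealed 0 new [(none)] -> total=13

Answer: 13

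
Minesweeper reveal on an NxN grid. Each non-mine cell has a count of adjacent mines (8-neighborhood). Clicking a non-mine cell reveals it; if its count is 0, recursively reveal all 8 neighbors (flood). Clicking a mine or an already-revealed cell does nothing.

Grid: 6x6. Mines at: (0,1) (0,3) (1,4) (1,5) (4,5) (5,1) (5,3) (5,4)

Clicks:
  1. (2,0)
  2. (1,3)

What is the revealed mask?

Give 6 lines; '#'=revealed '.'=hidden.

Answer: ......
####..
#####.
#####.
#####.
......

Derivation:
Click 1 (2,0) count=0: revealed 19 new [(1,0) (1,1) (1,2) (1,3) (2,0) (2,1) (2,2) (2,3) (2,4) (3,0) (3,1) (3,2) (3,3) (3,4) (4,0) (4,1) (4,2) (4,3) (4,4)] -> total=19
Click 2 (1,3) count=2: revealed 0 new [(none)] -> total=19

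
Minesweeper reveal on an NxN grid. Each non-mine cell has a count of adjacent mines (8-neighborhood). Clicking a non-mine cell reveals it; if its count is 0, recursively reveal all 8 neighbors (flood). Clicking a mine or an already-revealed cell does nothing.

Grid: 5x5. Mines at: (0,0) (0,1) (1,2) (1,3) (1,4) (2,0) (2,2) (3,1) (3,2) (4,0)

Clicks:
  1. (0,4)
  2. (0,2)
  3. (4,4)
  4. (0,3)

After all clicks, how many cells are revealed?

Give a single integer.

Click 1 (0,4) count=2: revealed 1 new [(0,4)] -> total=1
Click 2 (0,2) count=3: revealed 1 new [(0,2)] -> total=2
Click 3 (4,4) count=0: revealed 6 new [(2,3) (2,4) (3,3) (3,4) (4,3) (4,4)] -> total=8
Click 4 (0,3) count=3: revealed 1 new [(0,3)] -> total=9

Answer: 9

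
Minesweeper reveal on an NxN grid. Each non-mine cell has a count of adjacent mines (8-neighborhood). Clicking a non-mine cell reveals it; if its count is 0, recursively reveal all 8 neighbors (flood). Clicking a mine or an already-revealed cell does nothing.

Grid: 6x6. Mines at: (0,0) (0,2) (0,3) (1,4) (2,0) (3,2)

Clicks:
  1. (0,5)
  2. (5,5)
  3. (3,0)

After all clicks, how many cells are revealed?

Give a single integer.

Answer: 21

Derivation:
Click 1 (0,5) count=1: revealed 1 new [(0,5)] -> total=1
Click 2 (5,5) count=0: revealed 20 new [(2,3) (2,4) (2,5) (3,0) (3,1) (3,3) (3,4) (3,5) (4,0) (4,1) (4,2) (4,3) (4,4) (4,5) (5,0) (5,1) (5,2) (5,3) (5,4) (5,5)] -> total=21
Click 3 (3,0) count=1: revealed 0 new [(none)] -> total=21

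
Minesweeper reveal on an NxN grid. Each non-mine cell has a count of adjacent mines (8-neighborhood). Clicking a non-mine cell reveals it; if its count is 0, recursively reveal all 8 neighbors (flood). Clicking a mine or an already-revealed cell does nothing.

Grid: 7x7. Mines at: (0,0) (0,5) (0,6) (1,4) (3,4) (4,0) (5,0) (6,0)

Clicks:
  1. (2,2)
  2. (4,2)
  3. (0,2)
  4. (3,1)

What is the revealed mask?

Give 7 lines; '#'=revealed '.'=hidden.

Click 1 (2,2) count=0: revealed 39 new [(0,1) (0,2) (0,3) (1,0) (1,1) (1,2) (1,3) (1,5) (1,6) (2,0) (2,1) (2,2) (2,3) (2,5) (2,6) (3,0) (3,1) (3,2) (3,3) (3,5) (3,6) (4,1) (4,2) (4,3) (4,4) (4,5) (4,6) (5,1) (5,2) (5,3) (5,4) (5,5) (5,6) (6,1) (6,2) (6,3) (6,4) (6,5) (6,6)] -> total=39
Click 2 (4,2) count=0: revealed 0 new [(none)] -> total=39
Click 3 (0,2) count=0: revealed 0 new [(none)] -> total=39
Click 4 (3,1) count=1: revealed 0 new [(none)] -> total=39

Answer: .###...
####.##
####.##
####.##
.######
.######
.######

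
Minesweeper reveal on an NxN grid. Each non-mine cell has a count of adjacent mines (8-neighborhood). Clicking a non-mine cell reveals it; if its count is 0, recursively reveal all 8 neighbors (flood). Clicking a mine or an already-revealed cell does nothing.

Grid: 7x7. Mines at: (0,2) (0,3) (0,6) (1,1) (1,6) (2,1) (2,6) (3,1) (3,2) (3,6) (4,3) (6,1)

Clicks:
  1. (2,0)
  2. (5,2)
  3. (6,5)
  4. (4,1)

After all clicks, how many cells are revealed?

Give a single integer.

Click 1 (2,0) count=3: revealed 1 new [(2,0)] -> total=1
Click 2 (5,2) count=2: revealed 1 new [(5,2)] -> total=2
Click 3 (6,5) count=0: revealed 12 new [(4,4) (4,5) (4,6) (5,3) (5,4) (5,5) (5,6) (6,2) (6,3) (6,4) (6,5) (6,6)] -> total=14
Click 4 (4,1) count=2: revealed 1 new [(4,1)] -> total=15

Answer: 15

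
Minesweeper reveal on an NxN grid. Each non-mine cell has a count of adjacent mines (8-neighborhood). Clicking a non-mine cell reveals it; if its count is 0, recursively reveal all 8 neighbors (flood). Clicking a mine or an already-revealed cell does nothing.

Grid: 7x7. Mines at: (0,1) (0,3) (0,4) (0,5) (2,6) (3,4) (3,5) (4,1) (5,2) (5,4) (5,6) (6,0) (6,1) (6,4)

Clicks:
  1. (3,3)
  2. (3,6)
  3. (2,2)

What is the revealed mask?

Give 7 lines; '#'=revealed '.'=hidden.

Click 1 (3,3) count=1: revealed 1 new [(3,3)] -> total=1
Click 2 (3,6) count=2: revealed 1 new [(3,6)] -> total=2
Click 3 (2,2) count=0: revealed 11 new [(1,0) (1,1) (1,2) (1,3) (2,0) (2,1) (2,2) (2,3) (3,0) (3,1) (3,2)] -> total=13

Answer: .......
####...
####...
####..#
.......
.......
.......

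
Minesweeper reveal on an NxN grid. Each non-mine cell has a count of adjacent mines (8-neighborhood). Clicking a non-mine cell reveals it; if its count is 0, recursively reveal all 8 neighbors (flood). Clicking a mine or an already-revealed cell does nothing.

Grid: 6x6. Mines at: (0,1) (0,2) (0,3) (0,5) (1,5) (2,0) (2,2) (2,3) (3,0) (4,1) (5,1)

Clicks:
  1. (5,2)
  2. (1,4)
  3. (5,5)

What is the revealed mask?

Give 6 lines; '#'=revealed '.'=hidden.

Click 1 (5,2) count=2: revealed 1 new [(5,2)] -> total=1
Click 2 (1,4) count=4: revealed 1 new [(1,4)] -> total=2
Click 3 (5,5) count=0: revealed 13 new [(2,4) (2,5) (3,2) (3,3) (3,4) (3,5) (4,2) (4,3) (4,4) (4,5) (5,3) (5,4) (5,5)] -> total=15

Answer: ......
....#.
....##
..####
..####
..####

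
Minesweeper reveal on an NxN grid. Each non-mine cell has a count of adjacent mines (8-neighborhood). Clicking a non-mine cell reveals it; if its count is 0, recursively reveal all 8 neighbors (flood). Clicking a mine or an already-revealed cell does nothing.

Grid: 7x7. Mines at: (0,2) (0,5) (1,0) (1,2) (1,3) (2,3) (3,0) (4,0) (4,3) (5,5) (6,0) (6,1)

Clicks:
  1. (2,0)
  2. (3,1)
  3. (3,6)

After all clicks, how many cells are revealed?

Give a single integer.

Click 1 (2,0) count=2: revealed 1 new [(2,0)] -> total=1
Click 2 (3,1) count=2: revealed 1 new [(3,1)] -> total=2
Click 3 (3,6) count=0: revealed 12 new [(1,4) (1,5) (1,6) (2,4) (2,5) (2,6) (3,4) (3,5) (3,6) (4,4) (4,5) (4,6)] -> total=14

Answer: 14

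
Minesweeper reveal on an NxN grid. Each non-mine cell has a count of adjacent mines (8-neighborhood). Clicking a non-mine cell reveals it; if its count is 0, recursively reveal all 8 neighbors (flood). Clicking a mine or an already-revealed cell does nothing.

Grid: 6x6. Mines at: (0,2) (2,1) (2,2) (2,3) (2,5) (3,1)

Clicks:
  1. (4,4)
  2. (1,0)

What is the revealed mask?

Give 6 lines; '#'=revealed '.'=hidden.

Click 1 (4,4) count=0: revealed 16 new [(3,2) (3,3) (3,4) (3,5) (4,0) (4,1) (4,2) (4,3) (4,4) (4,5) (5,0) (5,1) (5,2) (5,3) (5,4) (5,5)] -> total=16
Click 2 (1,0) count=1: revealed 1 new [(1,0)] -> total=17

Answer: ......
#.....
......
..####
######
######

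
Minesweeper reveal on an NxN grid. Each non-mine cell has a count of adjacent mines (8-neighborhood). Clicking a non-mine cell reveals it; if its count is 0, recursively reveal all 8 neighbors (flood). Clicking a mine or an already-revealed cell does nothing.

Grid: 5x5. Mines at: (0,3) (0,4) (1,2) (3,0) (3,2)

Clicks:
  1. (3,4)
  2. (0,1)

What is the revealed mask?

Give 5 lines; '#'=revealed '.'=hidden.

Answer: .#...
...##
...##
...##
...##

Derivation:
Click 1 (3,4) count=0: revealed 8 new [(1,3) (1,4) (2,3) (2,4) (3,3) (3,4) (4,3) (4,4)] -> total=8
Click 2 (0,1) count=1: revealed 1 new [(0,1)] -> total=9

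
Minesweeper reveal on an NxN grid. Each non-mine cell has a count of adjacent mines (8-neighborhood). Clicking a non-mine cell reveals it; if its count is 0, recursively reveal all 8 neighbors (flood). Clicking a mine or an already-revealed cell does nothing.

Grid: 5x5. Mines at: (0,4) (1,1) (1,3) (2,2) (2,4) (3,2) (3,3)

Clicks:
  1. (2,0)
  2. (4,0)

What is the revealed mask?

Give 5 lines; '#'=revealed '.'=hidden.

Answer: .....
.....
##...
##...
##...

Derivation:
Click 1 (2,0) count=1: revealed 1 new [(2,0)] -> total=1
Click 2 (4,0) count=0: revealed 5 new [(2,1) (3,0) (3,1) (4,0) (4,1)] -> total=6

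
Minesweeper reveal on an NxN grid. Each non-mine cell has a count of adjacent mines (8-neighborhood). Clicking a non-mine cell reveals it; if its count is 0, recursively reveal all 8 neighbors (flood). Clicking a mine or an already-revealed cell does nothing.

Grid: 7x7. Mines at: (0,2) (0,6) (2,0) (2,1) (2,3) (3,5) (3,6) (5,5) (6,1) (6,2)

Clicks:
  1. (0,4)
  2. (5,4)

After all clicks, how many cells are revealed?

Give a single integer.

Answer: 7

Derivation:
Click 1 (0,4) count=0: revealed 6 new [(0,3) (0,4) (0,5) (1,3) (1,4) (1,5)] -> total=6
Click 2 (5,4) count=1: revealed 1 new [(5,4)] -> total=7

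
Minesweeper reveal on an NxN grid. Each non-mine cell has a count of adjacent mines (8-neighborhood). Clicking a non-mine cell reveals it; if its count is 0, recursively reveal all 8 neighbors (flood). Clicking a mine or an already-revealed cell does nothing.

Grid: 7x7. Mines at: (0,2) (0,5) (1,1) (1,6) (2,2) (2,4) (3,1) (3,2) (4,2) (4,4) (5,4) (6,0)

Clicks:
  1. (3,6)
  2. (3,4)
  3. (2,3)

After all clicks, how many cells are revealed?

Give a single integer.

Click 1 (3,6) count=0: revealed 10 new [(2,5) (2,6) (3,5) (3,6) (4,5) (4,6) (5,5) (5,6) (6,5) (6,6)] -> total=10
Click 2 (3,4) count=2: revealed 1 new [(3,4)] -> total=11
Click 3 (2,3) count=3: revealed 1 new [(2,3)] -> total=12

Answer: 12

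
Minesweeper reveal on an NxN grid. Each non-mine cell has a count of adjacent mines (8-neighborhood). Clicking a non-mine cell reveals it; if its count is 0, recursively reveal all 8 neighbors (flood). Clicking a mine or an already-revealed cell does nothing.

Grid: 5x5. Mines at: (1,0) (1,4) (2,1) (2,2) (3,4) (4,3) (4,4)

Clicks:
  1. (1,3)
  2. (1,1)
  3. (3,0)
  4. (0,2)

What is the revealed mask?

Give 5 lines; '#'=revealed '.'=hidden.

Click 1 (1,3) count=2: revealed 1 new [(1,3)] -> total=1
Click 2 (1,1) count=3: revealed 1 new [(1,1)] -> total=2
Click 3 (3,0) count=1: revealed 1 new [(3,0)] -> total=3
Click 4 (0,2) count=0: revealed 4 new [(0,1) (0,2) (0,3) (1,2)] -> total=7

Answer: .###.
.###.
.....
#....
.....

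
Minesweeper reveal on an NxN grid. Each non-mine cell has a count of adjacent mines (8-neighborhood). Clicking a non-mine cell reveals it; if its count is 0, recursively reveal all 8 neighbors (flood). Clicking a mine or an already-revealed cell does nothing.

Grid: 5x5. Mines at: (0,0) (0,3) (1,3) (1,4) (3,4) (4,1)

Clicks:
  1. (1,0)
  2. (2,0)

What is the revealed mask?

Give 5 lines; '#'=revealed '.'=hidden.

Answer: .....
###..
###..
###..
.....

Derivation:
Click 1 (1,0) count=1: revealed 1 new [(1,0)] -> total=1
Click 2 (2,0) count=0: revealed 8 new [(1,1) (1,2) (2,0) (2,1) (2,2) (3,0) (3,1) (3,2)] -> total=9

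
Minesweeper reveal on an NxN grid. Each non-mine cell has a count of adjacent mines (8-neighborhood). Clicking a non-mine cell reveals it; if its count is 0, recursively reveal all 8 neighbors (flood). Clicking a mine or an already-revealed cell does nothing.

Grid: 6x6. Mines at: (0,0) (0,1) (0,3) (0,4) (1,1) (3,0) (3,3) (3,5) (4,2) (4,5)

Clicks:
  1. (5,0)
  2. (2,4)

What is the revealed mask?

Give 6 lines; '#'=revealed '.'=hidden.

Click 1 (5,0) count=0: revealed 4 new [(4,0) (4,1) (5,0) (5,1)] -> total=4
Click 2 (2,4) count=2: revealed 1 new [(2,4)] -> total=5

Answer: ......
......
....#.
......
##....
##....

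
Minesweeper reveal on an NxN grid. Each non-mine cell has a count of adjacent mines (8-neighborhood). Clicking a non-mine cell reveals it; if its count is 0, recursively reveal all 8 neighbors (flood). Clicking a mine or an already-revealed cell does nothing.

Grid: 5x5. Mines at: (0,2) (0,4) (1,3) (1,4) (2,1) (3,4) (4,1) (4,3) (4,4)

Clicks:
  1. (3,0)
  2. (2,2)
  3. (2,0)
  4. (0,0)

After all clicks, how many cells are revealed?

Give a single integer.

Answer: 7

Derivation:
Click 1 (3,0) count=2: revealed 1 new [(3,0)] -> total=1
Click 2 (2,2) count=2: revealed 1 new [(2,2)] -> total=2
Click 3 (2,0) count=1: revealed 1 new [(2,0)] -> total=3
Click 4 (0,0) count=0: revealed 4 new [(0,0) (0,1) (1,0) (1,1)] -> total=7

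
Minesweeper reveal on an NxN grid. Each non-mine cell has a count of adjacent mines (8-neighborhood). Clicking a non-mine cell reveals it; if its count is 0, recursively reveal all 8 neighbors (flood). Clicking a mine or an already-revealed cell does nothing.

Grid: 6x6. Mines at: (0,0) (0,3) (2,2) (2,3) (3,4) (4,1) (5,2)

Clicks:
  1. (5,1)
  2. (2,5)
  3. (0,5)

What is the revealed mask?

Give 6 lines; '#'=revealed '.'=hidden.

Answer: ....##
....##
....##
......
......
.#....

Derivation:
Click 1 (5,1) count=2: revealed 1 new [(5,1)] -> total=1
Click 2 (2,5) count=1: revealed 1 new [(2,5)] -> total=2
Click 3 (0,5) count=0: revealed 5 new [(0,4) (0,5) (1,4) (1,5) (2,4)] -> total=7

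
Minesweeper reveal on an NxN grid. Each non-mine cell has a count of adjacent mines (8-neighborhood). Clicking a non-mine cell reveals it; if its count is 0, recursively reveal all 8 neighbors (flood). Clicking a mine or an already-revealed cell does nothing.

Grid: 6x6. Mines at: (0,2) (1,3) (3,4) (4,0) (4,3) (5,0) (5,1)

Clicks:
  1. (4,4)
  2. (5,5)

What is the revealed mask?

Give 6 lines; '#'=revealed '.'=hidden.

Answer: ......
......
......
......
....##
....##

Derivation:
Click 1 (4,4) count=2: revealed 1 new [(4,4)] -> total=1
Click 2 (5,5) count=0: revealed 3 new [(4,5) (5,4) (5,5)] -> total=4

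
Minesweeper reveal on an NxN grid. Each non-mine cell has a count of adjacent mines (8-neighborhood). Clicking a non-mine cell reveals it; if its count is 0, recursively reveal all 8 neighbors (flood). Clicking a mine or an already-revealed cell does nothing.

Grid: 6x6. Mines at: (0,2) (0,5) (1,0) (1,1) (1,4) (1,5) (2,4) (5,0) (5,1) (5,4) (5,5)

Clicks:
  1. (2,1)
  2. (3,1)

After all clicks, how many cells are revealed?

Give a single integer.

Answer: 12

Derivation:
Click 1 (2,1) count=2: revealed 1 new [(2,1)] -> total=1
Click 2 (3,1) count=0: revealed 11 new [(2,0) (2,2) (2,3) (3,0) (3,1) (3,2) (3,3) (4,0) (4,1) (4,2) (4,3)] -> total=12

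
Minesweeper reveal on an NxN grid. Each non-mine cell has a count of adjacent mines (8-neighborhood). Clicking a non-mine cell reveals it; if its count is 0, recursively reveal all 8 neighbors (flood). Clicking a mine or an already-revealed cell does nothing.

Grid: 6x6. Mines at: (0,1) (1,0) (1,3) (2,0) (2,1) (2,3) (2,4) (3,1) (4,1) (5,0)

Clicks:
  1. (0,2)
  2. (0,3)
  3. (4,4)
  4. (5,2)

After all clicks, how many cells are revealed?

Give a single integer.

Answer: 14

Derivation:
Click 1 (0,2) count=2: revealed 1 new [(0,2)] -> total=1
Click 2 (0,3) count=1: revealed 1 new [(0,3)] -> total=2
Click 3 (4,4) count=0: revealed 12 new [(3,2) (3,3) (3,4) (3,5) (4,2) (4,3) (4,4) (4,5) (5,2) (5,3) (5,4) (5,5)] -> total=14
Click 4 (5,2) count=1: revealed 0 new [(none)] -> total=14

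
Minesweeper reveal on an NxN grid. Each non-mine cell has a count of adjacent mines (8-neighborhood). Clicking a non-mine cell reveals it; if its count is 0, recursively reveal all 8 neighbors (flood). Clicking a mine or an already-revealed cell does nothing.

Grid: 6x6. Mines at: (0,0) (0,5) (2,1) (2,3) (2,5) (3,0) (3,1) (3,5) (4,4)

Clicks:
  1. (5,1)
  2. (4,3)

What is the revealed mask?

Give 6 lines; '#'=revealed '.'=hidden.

Click 1 (5,1) count=0: revealed 8 new [(4,0) (4,1) (4,2) (4,3) (5,0) (5,1) (5,2) (5,3)] -> total=8
Click 2 (4,3) count=1: revealed 0 new [(none)] -> total=8

Answer: ......
......
......
......
####..
####..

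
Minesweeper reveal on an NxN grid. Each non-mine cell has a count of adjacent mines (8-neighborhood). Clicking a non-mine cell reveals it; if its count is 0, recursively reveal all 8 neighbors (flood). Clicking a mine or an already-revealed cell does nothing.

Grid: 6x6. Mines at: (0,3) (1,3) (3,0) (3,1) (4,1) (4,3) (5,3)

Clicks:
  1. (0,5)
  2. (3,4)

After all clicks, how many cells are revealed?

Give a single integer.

Answer: 12

Derivation:
Click 1 (0,5) count=0: revealed 12 new [(0,4) (0,5) (1,4) (1,5) (2,4) (2,5) (3,4) (3,5) (4,4) (4,5) (5,4) (5,5)] -> total=12
Click 2 (3,4) count=1: revealed 0 new [(none)] -> total=12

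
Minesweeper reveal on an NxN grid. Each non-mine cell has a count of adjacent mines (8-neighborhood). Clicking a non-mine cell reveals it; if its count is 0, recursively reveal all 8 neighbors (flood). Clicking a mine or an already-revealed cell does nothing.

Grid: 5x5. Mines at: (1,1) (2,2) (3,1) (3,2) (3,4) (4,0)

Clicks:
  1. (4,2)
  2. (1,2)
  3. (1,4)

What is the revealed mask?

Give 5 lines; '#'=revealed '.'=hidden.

Click 1 (4,2) count=2: revealed 1 new [(4,2)] -> total=1
Click 2 (1,2) count=2: revealed 1 new [(1,2)] -> total=2
Click 3 (1,4) count=0: revealed 7 new [(0,2) (0,3) (0,4) (1,3) (1,4) (2,3) (2,4)] -> total=9

Answer: ..###
..###
...##
.....
..#..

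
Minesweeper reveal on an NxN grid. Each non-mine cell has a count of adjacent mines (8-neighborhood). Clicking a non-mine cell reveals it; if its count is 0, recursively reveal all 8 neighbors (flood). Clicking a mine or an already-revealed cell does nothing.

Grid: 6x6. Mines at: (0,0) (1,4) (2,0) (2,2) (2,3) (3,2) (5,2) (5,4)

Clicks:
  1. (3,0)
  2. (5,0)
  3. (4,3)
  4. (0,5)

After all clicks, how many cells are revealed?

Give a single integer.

Click 1 (3,0) count=1: revealed 1 new [(3,0)] -> total=1
Click 2 (5,0) count=0: revealed 5 new [(3,1) (4,0) (4,1) (5,0) (5,1)] -> total=6
Click 3 (4,3) count=3: revealed 1 new [(4,3)] -> total=7
Click 4 (0,5) count=1: revealed 1 new [(0,5)] -> total=8

Answer: 8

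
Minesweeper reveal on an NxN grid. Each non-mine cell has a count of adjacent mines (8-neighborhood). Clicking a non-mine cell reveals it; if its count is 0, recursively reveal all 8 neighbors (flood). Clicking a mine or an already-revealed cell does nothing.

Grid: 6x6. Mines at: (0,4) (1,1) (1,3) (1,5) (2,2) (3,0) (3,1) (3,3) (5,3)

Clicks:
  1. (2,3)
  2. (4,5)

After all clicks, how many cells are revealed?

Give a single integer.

Click 1 (2,3) count=3: revealed 1 new [(2,3)] -> total=1
Click 2 (4,5) count=0: revealed 8 new [(2,4) (2,5) (3,4) (3,5) (4,4) (4,5) (5,4) (5,5)] -> total=9

Answer: 9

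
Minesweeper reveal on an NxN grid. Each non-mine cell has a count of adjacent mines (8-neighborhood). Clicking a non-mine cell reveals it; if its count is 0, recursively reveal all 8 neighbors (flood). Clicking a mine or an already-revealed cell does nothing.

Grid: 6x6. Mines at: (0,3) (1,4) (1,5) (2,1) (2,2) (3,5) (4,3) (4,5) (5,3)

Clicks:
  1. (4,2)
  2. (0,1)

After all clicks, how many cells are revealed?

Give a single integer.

Click 1 (4,2) count=2: revealed 1 new [(4,2)] -> total=1
Click 2 (0,1) count=0: revealed 6 new [(0,0) (0,1) (0,2) (1,0) (1,1) (1,2)] -> total=7

Answer: 7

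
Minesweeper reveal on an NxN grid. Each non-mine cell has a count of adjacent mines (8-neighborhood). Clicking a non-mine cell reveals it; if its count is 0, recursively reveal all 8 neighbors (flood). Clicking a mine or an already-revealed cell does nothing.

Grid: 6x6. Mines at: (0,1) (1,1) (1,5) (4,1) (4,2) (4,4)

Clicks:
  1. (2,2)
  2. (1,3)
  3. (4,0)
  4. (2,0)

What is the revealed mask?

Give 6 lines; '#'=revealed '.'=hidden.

Answer: ..###.
..###.
#.###.
..###.
#.....
......

Derivation:
Click 1 (2,2) count=1: revealed 1 new [(2,2)] -> total=1
Click 2 (1,3) count=0: revealed 11 new [(0,2) (0,3) (0,4) (1,2) (1,3) (1,4) (2,3) (2,4) (3,2) (3,3) (3,4)] -> total=12
Click 3 (4,0) count=1: revealed 1 new [(4,0)] -> total=13
Click 4 (2,0) count=1: revealed 1 new [(2,0)] -> total=14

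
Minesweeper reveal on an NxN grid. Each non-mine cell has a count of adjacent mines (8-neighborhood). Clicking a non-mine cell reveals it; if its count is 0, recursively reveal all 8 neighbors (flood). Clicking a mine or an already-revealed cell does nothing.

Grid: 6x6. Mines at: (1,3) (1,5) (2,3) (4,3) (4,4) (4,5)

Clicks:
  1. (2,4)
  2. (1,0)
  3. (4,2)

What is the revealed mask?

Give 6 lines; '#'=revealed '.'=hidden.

Click 1 (2,4) count=3: revealed 1 new [(2,4)] -> total=1
Click 2 (1,0) count=0: revealed 18 new [(0,0) (0,1) (0,2) (1,0) (1,1) (1,2) (2,0) (2,1) (2,2) (3,0) (3,1) (3,2) (4,0) (4,1) (4,2) (5,0) (5,1) (5,2)] -> total=19
Click 3 (4,2) count=1: revealed 0 new [(none)] -> total=19

Answer: ###...
###...
###.#.
###...
###...
###...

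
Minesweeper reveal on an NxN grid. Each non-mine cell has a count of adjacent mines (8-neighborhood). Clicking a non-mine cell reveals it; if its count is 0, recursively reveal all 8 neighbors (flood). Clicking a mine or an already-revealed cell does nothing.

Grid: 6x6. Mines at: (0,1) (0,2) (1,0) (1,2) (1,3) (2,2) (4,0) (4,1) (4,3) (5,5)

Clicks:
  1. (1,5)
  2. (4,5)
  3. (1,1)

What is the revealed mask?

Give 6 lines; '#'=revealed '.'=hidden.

Answer: ....##
.#..##
....##
....##
....##
......

Derivation:
Click 1 (1,5) count=0: revealed 10 new [(0,4) (0,5) (1,4) (1,5) (2,4) (2,5) (3,4) (3,5) (4,4) (4,5)] -> total=10
Click 2 (4,5) count=1: revealed 0 new [(none)] -> total=10
Click 3 (1,1) count=5: revealed 1 new [(1,1)] -> total=11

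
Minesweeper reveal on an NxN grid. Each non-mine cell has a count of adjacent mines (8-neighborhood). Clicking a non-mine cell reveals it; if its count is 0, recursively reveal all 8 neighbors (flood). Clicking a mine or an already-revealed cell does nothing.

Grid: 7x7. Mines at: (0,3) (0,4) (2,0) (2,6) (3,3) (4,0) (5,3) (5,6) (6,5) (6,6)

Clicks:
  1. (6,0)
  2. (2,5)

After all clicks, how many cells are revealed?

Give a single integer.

Click 1 (6,0) count=0: revealed 6 new [(5,0) (5,1) (5,2) (6,0) (6,1) (6,2)] -> total=6
Click 2 (2,5) count=1: revealed 1 new [(2,5)] -> total=7

Answer: 7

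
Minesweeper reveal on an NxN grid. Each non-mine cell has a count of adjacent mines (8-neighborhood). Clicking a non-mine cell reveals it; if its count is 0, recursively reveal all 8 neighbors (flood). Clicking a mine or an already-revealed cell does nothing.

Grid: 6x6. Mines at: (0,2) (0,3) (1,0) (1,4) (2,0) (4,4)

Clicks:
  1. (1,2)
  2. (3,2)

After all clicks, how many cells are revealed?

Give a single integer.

Click 1 (1,2) count=2: revealed 1 new [(1,2)] -> total=1
Click 2 (3,2) count=0: revealed 17 new [(1,1) (1,3) (2,1) (2,2) (2,3) (3,0) (3,1) (3,2) (3,3) (4,0) (4,1) (4,2) (4,3) (5,0) (5,1) (5,2) (5,3)] -> total=18

Answer: 18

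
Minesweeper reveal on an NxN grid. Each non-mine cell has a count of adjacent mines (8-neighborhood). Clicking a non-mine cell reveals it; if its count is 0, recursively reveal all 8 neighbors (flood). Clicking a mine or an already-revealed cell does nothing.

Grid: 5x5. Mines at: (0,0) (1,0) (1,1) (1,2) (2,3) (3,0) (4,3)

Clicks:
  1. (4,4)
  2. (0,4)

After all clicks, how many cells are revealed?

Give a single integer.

Answer: 5

Derivation:
Click 1 (4,4) count=1: revealed 1 new [(4,4)] -> total=1
Click 2 (0,4) count=0: revealed 4 new [(0,3) (0,4) (1,3) (1,4)] -> total=5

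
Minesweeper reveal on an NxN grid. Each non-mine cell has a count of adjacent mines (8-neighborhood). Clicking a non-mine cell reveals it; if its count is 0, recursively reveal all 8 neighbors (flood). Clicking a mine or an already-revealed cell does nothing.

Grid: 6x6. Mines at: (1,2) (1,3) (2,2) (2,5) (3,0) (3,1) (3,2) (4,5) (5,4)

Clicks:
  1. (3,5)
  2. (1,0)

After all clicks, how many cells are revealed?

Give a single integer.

Answer: 7

Derivation:
Click 1 (3,5) count=2: revealed 1 new [(3,5)] -> total=1
Click 2 (1,0) count=0: revealed 6 new [(0,0) (0,1) (1,0) (1,1) (2,0) (2,1)] -> total=7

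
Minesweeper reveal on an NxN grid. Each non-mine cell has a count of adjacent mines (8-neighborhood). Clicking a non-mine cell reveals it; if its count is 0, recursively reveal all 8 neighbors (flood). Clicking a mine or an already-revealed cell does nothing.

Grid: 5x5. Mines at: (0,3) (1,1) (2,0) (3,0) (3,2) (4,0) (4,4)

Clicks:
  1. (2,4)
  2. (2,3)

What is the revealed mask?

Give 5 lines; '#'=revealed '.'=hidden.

Answer: .....
...##
...##
...##
.....

Derivation:
Click 1 (2,4) count=0: revealed 6 new [(1,3) (1,4) (2,3) (2,4) (3,3) (3,4)] -> total=6
Click 2 (2,3) count=1: revealed 0 new [(none)] -> total=6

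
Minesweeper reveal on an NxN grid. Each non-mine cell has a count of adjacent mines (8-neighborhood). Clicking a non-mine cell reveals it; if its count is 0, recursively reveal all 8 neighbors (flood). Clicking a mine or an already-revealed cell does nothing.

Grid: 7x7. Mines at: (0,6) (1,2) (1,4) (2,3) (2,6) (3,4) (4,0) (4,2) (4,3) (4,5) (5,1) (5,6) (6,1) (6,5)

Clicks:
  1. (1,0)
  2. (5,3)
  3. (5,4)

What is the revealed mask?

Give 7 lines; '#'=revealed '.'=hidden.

Click 1 (1,0) count=0: revealed 8 new [(0,0) (0,1) (1,0) (1,1) (2,0) (2,1) (3,0) (3,1)] -> total=8
Click 2 (5,3) count=2: revealed 1 new [(5,3)] -> total=9
Click 3 (5,4) count=3: revealed 1 new [(5,4)] -> total=10

Answer: ##.....
##.....
##.....
##.....
.......
...##..
.......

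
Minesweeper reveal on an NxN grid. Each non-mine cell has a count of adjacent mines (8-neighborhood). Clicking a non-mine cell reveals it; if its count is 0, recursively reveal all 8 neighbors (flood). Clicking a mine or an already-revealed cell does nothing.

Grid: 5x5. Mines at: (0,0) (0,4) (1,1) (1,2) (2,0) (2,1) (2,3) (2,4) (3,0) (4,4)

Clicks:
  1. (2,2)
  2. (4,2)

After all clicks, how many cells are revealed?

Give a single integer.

Answer: 7

Derivation:
Click 1 (2,2) count=4: revealed 1 new [(2,2)] -> total=1
Click 2 (4,2) count=0: revealed 6 new [(3,1) (3,2) (3,3) (4,1) (4,2) (4,3)] -> total=7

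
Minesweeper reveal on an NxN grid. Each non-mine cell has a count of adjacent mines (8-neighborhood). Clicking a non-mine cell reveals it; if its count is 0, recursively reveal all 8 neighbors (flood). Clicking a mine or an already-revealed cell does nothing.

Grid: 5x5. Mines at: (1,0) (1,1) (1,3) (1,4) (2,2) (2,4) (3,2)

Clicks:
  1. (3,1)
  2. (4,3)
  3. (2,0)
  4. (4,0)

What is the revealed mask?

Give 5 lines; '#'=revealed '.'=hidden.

Answer: .....
.....
##...
##...
##.#.

Derivation:
Click 1 (3,1) count=2: revealed 1 new [(3,1)] -> total=1
Click 2 (4,3) count=1: revealed 1 new [(4,3)] -> total=2
Click 3 (2,0) count=2: revealed 1 new [(2,0)] -> total=3
Click 4 (4,0) count=0: revealed 4 new [(2,1) (3,0) (4,0) (4,1)] -> total=7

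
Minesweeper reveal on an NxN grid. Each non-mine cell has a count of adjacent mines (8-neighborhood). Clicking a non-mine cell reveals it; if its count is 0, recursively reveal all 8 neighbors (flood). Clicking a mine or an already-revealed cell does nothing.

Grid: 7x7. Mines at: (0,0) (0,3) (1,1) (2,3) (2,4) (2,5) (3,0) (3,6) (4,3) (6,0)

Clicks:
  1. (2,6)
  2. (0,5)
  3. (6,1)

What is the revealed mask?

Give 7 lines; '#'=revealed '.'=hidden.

Answer: ....###
....###
......#
.......
.......
.......
.#.....

Derivation:
Click 1 (2,6) count=2: revealed 1 new [(2,6)] -> total=1
Click 2 (0,5) count=0: revealed 6 new [(0,4) (0,5) (0,6) (1,4) (1,5) (1,6)] -> total=7
Click 3 (6,1) count=1: revealed 1 new [(6,1)] -> total=8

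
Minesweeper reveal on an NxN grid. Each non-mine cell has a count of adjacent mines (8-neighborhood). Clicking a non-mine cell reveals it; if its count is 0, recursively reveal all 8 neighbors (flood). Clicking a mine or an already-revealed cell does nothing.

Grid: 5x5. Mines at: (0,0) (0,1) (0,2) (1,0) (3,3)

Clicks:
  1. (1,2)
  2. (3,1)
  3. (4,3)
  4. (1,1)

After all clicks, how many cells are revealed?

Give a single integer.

Click 1 (1,2) count=2: revealed 1 new [(1,2)] -> total=1
Click 2 (3,1) count=0: revealed 9 new [(2,0) (2,1) (2,2) (3,0) (3,1) (3,2) (4,0) (4,1) (4,2)] -> total=10
Click 3 (4,3) count=1: revealed 1 new [(4,3)] -> total=11
Click 4 (1,1) count=4: revealed 1 new [(1,1)] -> total=12

Answer: 12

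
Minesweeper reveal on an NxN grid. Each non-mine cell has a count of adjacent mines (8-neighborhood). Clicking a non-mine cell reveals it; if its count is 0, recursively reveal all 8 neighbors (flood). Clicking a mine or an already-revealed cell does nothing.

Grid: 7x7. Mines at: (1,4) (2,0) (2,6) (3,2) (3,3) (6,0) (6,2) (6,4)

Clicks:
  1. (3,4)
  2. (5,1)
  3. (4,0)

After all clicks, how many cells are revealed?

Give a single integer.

Answer: 7

Derivation:
Click 1 (3,4) count=1: revealed 1 new [(3,4)] -> total=1
Click 2 (5,1) count=2: revealed 1 new [(5,1)] -> total=2
Click 3 (4,0) count=0: revealed 5 new [(3,0) (3,1) (4,0) (4,1) (5,0)] -> total=7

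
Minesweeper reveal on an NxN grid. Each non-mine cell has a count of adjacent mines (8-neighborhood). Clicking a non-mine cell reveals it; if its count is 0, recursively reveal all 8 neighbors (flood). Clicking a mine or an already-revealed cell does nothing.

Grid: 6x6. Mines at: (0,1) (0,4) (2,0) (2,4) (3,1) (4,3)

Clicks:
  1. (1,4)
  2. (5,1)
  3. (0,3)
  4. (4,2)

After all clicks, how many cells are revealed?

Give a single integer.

Answer: 8

Derivation:
Click 1 (1,4) count=2: revealed 1 new [(1,4)] -> total=1
Click 2 (5,1) count=0: revealed 6 new [(4,0) (4,1) (4,2) (5,0) (5,1) (5,2)] -> total=7
Click 3 (0,3) count=1: revealed 1 new [(0,3)] -> total=8
Click 4 (4,2) count=2: revealed 0 new [(none)] -> total=8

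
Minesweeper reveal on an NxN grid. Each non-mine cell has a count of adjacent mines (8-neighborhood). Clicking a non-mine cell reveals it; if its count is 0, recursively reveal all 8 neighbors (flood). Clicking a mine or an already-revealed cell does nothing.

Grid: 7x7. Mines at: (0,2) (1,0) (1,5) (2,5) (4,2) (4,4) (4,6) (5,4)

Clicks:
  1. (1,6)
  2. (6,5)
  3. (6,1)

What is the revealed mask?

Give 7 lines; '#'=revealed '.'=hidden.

Answer: .......
......#
##.....
##.....
##.....
####...
####.#.

Derivation:
Click 1 (1,6) count=2: revealed 1 new [(1,6)] -> total=1
Click 2 (6,5) count=1: revealed 1 new [(6,5)] -> total=2
Click 3 (6,1) count=0: revealed 14 new [(2,0) (2,1) (3,0) (3,1) (4,0) (4,1) (5,0) (5,1) (5,2) (5,3) (6,0) (6,1) (6,2) (6,3)] -> total=16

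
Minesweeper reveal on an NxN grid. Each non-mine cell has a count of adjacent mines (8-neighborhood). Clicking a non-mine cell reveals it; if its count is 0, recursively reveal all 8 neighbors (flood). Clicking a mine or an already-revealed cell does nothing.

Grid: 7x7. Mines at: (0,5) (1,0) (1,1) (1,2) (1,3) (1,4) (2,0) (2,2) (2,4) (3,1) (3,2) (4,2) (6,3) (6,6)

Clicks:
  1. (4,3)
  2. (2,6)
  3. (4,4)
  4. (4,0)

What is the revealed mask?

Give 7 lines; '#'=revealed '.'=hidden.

Answer: .......
.....##
.....##
...####
#..####
...####
.......

Derivation:
Click 1 (4,3) count=2: revealed 1 new [(4,3)] -> total=1
Click 2 (2,6) count=0: revealed 15 new [(1,5) (1,6) (2,5) (2,6) (3,3) (3,4) (3,5) (3,6) (4,4) (4,5) (4,6) (5,3) (5,4) (5,5) (5,6)] -> total=16
Click 3 (4,4) count=0: revealed 0 new [(none)] -> total=16
Click 4 (4,0) count=1: revealed 1 new [(4,0)] -> total=17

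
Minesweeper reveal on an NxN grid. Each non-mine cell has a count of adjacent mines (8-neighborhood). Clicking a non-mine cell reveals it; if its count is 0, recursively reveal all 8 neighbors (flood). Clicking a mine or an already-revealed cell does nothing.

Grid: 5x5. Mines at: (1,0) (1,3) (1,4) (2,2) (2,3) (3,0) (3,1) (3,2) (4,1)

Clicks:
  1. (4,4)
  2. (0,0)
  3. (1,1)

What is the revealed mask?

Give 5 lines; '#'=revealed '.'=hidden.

Answer: #....
.#...
.....
...##
...##

Derivation:
Click 1 (4,4) count=0: revealed 4 new [(3,3) (3,4) (4,3) (4,4)] -> total=4
Click 2 (0,0) count=1: revealed 1 new [(0,0)] -> total=5
Click 3 (1,1) count=2: revealed 1 new [(1,1)] -> total=6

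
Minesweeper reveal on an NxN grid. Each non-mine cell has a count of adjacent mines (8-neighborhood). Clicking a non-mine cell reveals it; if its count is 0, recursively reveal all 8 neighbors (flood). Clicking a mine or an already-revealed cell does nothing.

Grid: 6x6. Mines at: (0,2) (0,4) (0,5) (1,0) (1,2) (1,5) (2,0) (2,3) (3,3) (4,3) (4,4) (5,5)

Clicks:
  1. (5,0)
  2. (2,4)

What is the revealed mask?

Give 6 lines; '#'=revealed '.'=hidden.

Click 1 (5,0) count=0: revealed 9 new [(3,0) (3,1) (3,2) (4,0) (4,1) (4,2) (5,0) (5,1) (5,2)] -> total=9
Click 2 (2,4) count=3: revealed 1 new [(2,4)] -> total=10

Answer: ......
......
....#.
###...
###...
###...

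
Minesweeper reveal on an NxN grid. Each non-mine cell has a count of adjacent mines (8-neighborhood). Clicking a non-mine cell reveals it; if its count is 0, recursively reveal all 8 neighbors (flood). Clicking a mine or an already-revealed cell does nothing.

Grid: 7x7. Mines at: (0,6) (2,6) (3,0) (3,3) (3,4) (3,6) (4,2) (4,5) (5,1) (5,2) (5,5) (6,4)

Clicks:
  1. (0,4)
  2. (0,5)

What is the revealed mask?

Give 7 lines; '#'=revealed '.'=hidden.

Answer: ######.
######.
######.
.......
.......
.......
.......

Derivation:
Click 1 (0,4) count=0: revealed 18 new [(0,0) (0,1) (0,2) (0,3) (0,4) (0,5) (1,0) (1,1) (1,2) (1,3) (1,4) (1,5) (2,0) (2,1) (2,2) (2,3) (2,4) (2,5)] -> total=18
Click 2 (0,5) count=1: revealed 0 new [(none)] -> total=18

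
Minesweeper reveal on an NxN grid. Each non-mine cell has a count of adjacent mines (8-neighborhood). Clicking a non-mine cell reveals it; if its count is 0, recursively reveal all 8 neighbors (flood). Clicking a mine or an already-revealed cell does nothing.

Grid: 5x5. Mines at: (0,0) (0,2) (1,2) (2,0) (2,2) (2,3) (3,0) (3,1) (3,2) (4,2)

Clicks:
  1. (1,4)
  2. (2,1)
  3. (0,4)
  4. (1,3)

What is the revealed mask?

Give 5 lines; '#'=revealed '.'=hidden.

Answer: ...##
...##
.#...
.....
.....

Derivation:
Click 1 (1,4) count=1: revealed 1 new [(1,4)] -> total=1
Click 2 (2,1) count=6: revealed 1 new [(2,1)] -> total=2
Click 3 (0,4) count=0: revealed 3 new [(0,3) (0,4) (1,3)] -> total=5
Click 4 (1,3) count=4: revealed 0 new [(none)] -> total=5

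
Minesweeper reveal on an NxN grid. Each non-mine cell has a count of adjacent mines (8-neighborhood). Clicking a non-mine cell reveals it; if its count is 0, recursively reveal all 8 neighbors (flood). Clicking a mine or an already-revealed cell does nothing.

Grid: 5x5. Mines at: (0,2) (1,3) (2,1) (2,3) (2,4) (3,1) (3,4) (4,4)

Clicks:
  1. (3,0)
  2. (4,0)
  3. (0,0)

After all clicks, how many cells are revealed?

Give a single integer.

Answer: 6

Derivation:
Click 1 (3,0) count=2: revealed 1 new [(3,0)] -> total=1
Click 2 (4,0) count=1: revealed 1 new [(4,0)] -> total=2
Click 3 (0,0) count=0: revealed 4 new [(0,0) (0,1) (1,0) (1,1)] -> total=6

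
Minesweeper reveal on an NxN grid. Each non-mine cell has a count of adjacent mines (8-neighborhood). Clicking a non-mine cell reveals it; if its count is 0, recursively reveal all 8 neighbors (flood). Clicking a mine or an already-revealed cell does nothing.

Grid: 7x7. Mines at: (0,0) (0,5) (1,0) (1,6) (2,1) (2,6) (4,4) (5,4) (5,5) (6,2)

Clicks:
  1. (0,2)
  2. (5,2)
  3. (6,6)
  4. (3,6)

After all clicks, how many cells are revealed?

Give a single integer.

Answer: 20

Derivation:
Click 1 (0,2) count=0: revealed 17 new [(0,1) (0,2) (0,3) (0,4) (1,1) (1,2) (1,3) (1,4) (1,5) (2,2) (2,3) (2,4) (2,5) (3,2) (3,3) (3,4) (3,5)] -> total=17
Click 2 (5,2) count=1: revealed 1 new [(5,2)] -> total=18
Click 3 (6,6) count=1: revealed 1 new [(6,6)] -> total=19
Click 4 (3,6) count=1: revealed 1 new [(3,6)] -> total=20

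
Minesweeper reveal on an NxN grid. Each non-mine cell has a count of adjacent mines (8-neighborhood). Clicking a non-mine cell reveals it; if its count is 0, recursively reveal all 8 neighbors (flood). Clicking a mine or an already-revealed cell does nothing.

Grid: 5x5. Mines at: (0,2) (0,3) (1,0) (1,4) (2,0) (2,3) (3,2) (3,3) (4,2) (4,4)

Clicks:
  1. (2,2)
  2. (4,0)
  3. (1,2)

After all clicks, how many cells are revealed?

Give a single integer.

Click 1 (2,2) count=3: revealed 1 new [(2,2)] -> total=1
Click 2 (4,0) count=0: revealed 4 new [(3,0) (3,1) (4,0) (4,1)] -> total=5
Click 3 (1,2) count=3: revealed 1 new [(1,2)] -> total=6

Answer: 6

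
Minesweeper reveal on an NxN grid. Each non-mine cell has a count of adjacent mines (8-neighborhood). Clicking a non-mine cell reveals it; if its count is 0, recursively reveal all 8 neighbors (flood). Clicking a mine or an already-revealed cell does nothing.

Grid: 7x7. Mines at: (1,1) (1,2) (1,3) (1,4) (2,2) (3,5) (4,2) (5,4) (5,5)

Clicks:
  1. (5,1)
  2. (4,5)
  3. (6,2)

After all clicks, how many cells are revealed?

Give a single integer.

Answer: 15

Derivation:
Click 1 (5,1) count=1: revealed 1 new [(5,1)] -> total=1
Click 2 (4,5) count=3: revealed 1 new [(4,5)] -> total=2
Click 3 (6,2) count=0: revealed 13 new [(2,0) (2,1) (3,0) (3,1) (4,0) (4,1) (5,0) (5,2) (5,3) (6,0) (6,1) (6,2) (6,3)] -> total=15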